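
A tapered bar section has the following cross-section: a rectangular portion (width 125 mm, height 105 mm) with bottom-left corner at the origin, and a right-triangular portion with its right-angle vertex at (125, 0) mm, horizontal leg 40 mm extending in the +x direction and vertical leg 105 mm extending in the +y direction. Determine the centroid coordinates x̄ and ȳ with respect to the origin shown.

x̄ = 72.96 mm, ȳ = 50.09 mm

Part | A | x̄ᵢ | ȳᵢ | A·x̄ᵢ | A·ȳᵢ
rectangular portion | 13125.00 | 62.50 | 52.50 | 820312.50 | 689062.50
triangular portion | 2100.00 | 138.33 | 35.00 | 290500.00 | 73500.00
Σ | 15225.00 |  |  | 1110812.50 | 762562.50
x̄ = 1110812.50 / 15225.00 = 72.96 mm
ȳ = 762562.50 / 15225.00 = 50.09 mm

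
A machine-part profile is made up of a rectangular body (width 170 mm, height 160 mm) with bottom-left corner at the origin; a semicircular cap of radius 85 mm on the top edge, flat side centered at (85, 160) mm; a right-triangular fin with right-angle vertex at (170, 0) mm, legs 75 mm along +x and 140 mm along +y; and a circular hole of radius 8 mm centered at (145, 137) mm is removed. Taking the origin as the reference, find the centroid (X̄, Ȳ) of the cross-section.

rectangular body: A = 170 × 160 = 27200.00, centroid at (85.00, 80.00).
semicircular top: A = ½π·85² = 11349.00, centroid at (85.00, 196.08).
triangular fin: A = ½·75·140 = 5250.00, centroid at (195.00, 46.67).
hole: A = −π·8² = -201.06, centroid at (145.00, 137.00).
ΣA = 43597.94 mm²
ΣAX̄ = (27200.00)(85.00) + (11349.00)(85.00) + (5250.00)(195.00) + (-201.06)(145.00) = 4271261.31 mm³
ΣAȲ = (27200.00)(80.00) + (11349.00)(196.08) + (5250.00)(46.67) + (-201.06)(137.00) = 4618711.74 mm³
X̄ = 4271261.31 / 43597.94 = 97.97 mm
Ȳ = 4618711.74 / 43597.94 = 105.94 mm

X̄ = 97.97 mm, Ȳ = 105.94 mm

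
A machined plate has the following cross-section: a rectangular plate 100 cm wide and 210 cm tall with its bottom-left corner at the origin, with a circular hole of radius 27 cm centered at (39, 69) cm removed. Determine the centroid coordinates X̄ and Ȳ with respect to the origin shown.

plate: A = 100 × 210 = 21000.00, centroid at (50.00, 105.00).
hole: A = −π·27² = -2290.22, centroid at (39.00, 69.00).
ΣA = 18709.78 cm²
ΣAX̄ = (21000.00)(50.00) + (-2290.22)(39.00) = 960681.38 cm³
ΣAȲ = (21000.00)(105.00) + (-2290.22)(69.00) = 2046974.75 cm³
X̄ = 960681.38 / 18709.78 = 51.35 cm
Ȳ = 2046974.75 / 18709.78 = 109.41 cm

X̄ = 51.35 cm, Ȳ = 109.41 cm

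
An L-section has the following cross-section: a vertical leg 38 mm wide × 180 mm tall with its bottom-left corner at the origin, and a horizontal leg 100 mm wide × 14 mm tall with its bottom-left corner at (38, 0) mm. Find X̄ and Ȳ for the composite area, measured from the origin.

X̄ = 30.72 mm, Ȳ = 75.90 mm

vertical leg: A = 38 × 180 = 6840.00, centroid at (19.00, 90.00).
horizontal leg: A = 100 × 14 = 1400.00, centroid at (88.00, 7.00).
ΣA = 8240.00 mm²
ΣAX̄ = (6840.00)(19.00) + (1400.00)(88.00) = 253160.00 mm³
ΣAȲ = (6840.00)(90.00) + (1400.00)(7.00) = 625400.00 mm³
X̄ = 253160.00 / 8240.00 = 30.72 mm
Ȳ = 625400.00 / 8240.00 = 75.90 mm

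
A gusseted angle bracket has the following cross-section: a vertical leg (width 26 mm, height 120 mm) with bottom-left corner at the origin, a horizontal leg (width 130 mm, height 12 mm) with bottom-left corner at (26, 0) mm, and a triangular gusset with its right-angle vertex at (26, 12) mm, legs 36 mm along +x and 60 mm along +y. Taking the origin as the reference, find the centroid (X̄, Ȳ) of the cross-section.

X̄ = 38.81 mm, Ȳ = 40.12 mm

Part | A | x̄ᵢ | ȳᵢ | A·x̄ᵢ | A·ȳᵢ
vertical leg | 3120.00 | 13.00 | 60.00 | 40560.00 | 187200.00
horizontal leg | 1560.00 | 91.00 | 6.00 | 141960.00 | 9360.00
gusset | 1080.00 | 38.00 | 32.00 | 41040.00 | 34560.00
Σ | 5760.00 |  |  | 223560.00 | 231120.00
X̄ = 223560.00 / 5760.00 = 38.81 mm
Ȳ = 231120.00 / 5760.00 = 40.12 mm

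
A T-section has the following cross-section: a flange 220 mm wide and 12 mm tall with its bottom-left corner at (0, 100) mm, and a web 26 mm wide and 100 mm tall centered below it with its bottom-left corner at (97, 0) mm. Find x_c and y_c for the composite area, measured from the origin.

x_c = 110.00 mm, y_c = 78.21 mm

web: A = 26 × 100 = 2600.00, centroid at (110.00, 50.00).
flange: A = 220 × 12 = 2640.00, centroid at (110.00, 106.00).
ΣA = 5240.00 mm²
ΣAx_c = (2600.00)(110.00) + (2640.00)(110.00) = 576400.00 mm³
ΣAy_c = (2600.00)(50.00) + (2640.00)(106.00) = 409840.00 mm³
x_c = 576400.00 / 5240.00 = 110.00 mm
y_c = 409840.00 / 5240.00 = 78.21 mm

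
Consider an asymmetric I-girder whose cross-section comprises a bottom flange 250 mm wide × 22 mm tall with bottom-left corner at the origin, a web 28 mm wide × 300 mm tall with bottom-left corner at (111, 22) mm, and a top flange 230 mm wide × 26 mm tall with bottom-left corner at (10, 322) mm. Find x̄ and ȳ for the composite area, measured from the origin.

x̄ = 125.00 mm, ȳ = 176.49 mm

Part | A | x̄ᵢ | ȳᵢ | A·x̄ᵢ | A·ȳᵢ
bottom flange | 5500.00 | 125.00 | 11.00 | 687500.00 | 60500.00
web | 8400.00 | 125.00 | 172.00 | 1050000.00 | 1444800.00
top flange | 5980.00 | 125.00 | 335.00 | 747500.00 | 2003300.00
Σ | 19880.00 |  |  | 2485000.00 | 3508600.00
x̄ = 2485000.00 / 19880.00 = 125.00 mm
ȳ = 3508600.00 / 19880.00 = 176.49 mm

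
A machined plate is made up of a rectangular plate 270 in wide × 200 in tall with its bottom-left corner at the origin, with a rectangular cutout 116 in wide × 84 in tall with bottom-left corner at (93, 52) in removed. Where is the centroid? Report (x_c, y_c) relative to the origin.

x_c = 131.48 in, y_c = 101.32 in

plate: A = 270 × 200 = 54000.00, centroid at (135.00, 100.00).
hole: A = −(116 × 84) = -9744.00, centroid at (151.00, 94.00).
ΣA = 44256.00 in²
ΣAx_c = (54000.00)(135.00) + (-9744.00)(151.00) = 5818656.00 in³
ΣAy_c = (54000.00)(100.00) + (-9744.00)(94.00) = 4484064.00 in³
x_c = 5818656.00 / 44256.00 = 131.48 in
y_c = 4484064.00 / 44256.00 = 101.32 in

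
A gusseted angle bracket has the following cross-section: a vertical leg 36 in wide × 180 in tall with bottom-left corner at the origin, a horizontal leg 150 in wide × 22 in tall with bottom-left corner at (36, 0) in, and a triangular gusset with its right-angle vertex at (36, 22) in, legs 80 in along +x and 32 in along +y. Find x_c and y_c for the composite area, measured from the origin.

vertical leg: A = 36 × 180 = 6480.00, centroid at (18.00, 90.00).
horizontal leg: A = 150 × 22 = 3300.00, centroid at (111.00, 11.00).
gusset: A = ½·80·32 = 1280.00, centroid at (62.67, 32.67).
ΣA = 11060.00 in², ΣAx_c = 563153.33 in³, ΣAy_c = 661313.33 in³.
x_c = 563153.33/11060.00 = 50.92 in; y_c = 661313.33/11060.00 = 59.79 in.

x_c = 50.92 in, y_c = 59.79 in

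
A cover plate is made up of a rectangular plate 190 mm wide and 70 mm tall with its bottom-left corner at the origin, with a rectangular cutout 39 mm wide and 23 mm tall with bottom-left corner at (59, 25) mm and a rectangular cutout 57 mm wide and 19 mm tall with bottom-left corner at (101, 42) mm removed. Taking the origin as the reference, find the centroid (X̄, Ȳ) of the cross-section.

plate: A = 190 × 70 = 13300.00, centroid at (95.00, 35.00).
hole 1: A = −(39 × 23) = -897.00, centroid at (78.50, 36.50).
hole 2: A = −(57 × 19) = -1083.00, centroid at (129.50, 51.50).
ΣA = 11320.00 mm², ΣAX̄ = 1052837.00 mm³, ΣAȲ = 376985.00 mm³.
X̄ = 1052837.00/11320.00 = 93.01 mm; Ȳ = 376985.00/11320.00 = 33.30 mm.

X̄ = 93.01 mm, Ȳ = 33.30 mm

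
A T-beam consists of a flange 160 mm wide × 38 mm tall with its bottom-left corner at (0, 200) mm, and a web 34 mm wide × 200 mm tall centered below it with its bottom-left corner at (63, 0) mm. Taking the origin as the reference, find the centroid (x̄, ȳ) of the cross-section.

web: A = 34 × 200 = 6800.00, centroid at (80.00, 100.00).
flange: A = 160 × 38 = 6080.00, centroid at (80.00, 219.00).
ΣA = 12880.00 mm², ΣAx̄ = 1030400.00 mm³, ΣAȳ = 2011520.00 mm³.
x̄ = 1030400.00/12880.00 = 80.00 mm; ȳ = 2011520.00/12880.00 = 156.17 mm.

x̄ = 80.00 mm, ȳ = 156.17 mm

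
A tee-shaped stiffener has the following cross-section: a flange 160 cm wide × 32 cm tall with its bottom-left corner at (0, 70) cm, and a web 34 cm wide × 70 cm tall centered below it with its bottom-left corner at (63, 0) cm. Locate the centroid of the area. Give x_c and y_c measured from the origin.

web: A = 34 × 70 = 2380.00, centroid at (80.00, 35.00).
flange: A = 160 × 32 = 5120.00, centroid at (80.00, 86.00).
ΣA = 7500.00 cm²
ΣAx_c = (2380.00)(80.00) + (5120.00)(80.00) = 600000.00 cm³
ΣAy_c = (2380.00)(35.00) + (5120.00)(86.00) = 523620.00 cm³
x_c = 600000.00 / 7500.00 = 80.00 cm
y_c = 523620.00 / 7500.00 = 69.82 cm

x_c = 80.00 cm, y_c = 69.82 cm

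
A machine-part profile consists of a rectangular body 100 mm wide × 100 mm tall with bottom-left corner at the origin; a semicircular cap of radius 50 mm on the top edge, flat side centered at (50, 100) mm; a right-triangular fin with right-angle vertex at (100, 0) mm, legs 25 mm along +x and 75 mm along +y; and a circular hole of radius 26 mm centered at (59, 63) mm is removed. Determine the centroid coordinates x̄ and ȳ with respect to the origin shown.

rectangular body: A = 100 × 100 = 10000.00, centroid at (50.00, 50.00).
semicircular top: A = ½π·50² = 3926.99, centroid at (50.00, 121.22).
triangular fin: A = ½·25·75 = 937.50, centroid at (108.33, 25.00).
hole: A = −π·26² = -2123.72, centroid at (59.00, 63.00).
ΣA = 12740.77 mm²
ΣAx̄ = (10000.00)(50.00) + (3926.99)(50.00) + (937.50)(108.33) + (-2123.72)(59.00) = 672612.76 mm³
ΣAȳ = (10000.00)(50.00) + (3926.99)(121.22) + (937.50)(25.00) + (-2123.72)(63.00) = 865675.77 mm³
x̄ = 672612.76 / 12740.77 = 52.79 mm
ȳ = 865675.77 / 12740.77 = 67.95 mm

x̄ = 52.79 mm, ȳ = 67.95 mm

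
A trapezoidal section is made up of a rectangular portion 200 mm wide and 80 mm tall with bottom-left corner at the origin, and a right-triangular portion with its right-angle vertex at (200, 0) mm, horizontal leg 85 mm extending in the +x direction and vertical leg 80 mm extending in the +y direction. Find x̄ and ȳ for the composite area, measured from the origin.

x̄ = 122.49 mm, ȳ = 37.66 mm

Part | A | x̄ᵢ | ȳᵢ | A·x̄ᵢ | A·ȳᵢ
rectangular portion | 16000.00 | 100.00 | 40.00 | 1600000.00 | 640000.00
triangular portion | 3400.00 | 228.33 | 26.67 | 776333.33 | 90666.67
Σ | 19400.00 |  |  | 2376333.33 | 730666.67
x̄ = 2376333.33 / 19400.00 = 122.49 mm
ȳ = 730666.67 / 19400.00 = 37.66 mm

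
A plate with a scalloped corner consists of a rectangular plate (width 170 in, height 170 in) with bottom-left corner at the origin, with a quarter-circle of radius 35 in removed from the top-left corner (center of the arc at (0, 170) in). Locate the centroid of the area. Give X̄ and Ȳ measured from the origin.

X̄ = 87.42 in, Ȳ = 82.58 in

plate: A = 170 × 170 = 28900.00, centroid at (85.00, 85.00).
removed quarter-circle: A = −¼π·35² = -962.11, centroid at (14.85, 155.15).
ΣA = 27937.89 in²
ΣAX̄ = (28900.00)(85.00) + (-962.11)(14.85) = 2442208.33 in³
ΣAȲ = (28900.00)(85.00) + (-962.11)(155.15) = 2307232.50 in³
X̄ = 2442208.33 / 27937.89 = 87.42 in
Ȳ = 2307232.50 / 27937.89 = 82.58 in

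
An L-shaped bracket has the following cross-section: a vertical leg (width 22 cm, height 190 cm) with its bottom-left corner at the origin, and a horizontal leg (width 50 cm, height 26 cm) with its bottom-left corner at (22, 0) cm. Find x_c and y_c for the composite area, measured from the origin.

vertical leg: A = 22 × 190 = 4180.00, centroid at (11.00, 95.00).
horizontal leg: A = 50 × 26 = 1300.00, centroid at (47.00, 13.00).
ΣA = 5480.00 cm²
ΣAx_c = (4180.00)(11.00) + (1300.00)(47.00) = 107080.00 cm³
ΣAy_c = (4180.00)(95.00) + (1300.00)(13.00) = 414000.00 cm³
x_c = 107080.00 / 5480.00 = 19.54 cm
y_c = 414000.00 / 5480.00 = 75.55 cm

x_c = 19.54 cm, y_c = 75.55 cm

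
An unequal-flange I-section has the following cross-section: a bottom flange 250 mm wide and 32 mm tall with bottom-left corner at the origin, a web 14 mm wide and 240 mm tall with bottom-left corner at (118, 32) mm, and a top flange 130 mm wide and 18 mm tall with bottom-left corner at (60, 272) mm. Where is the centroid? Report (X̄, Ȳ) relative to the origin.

Part | A | x̄ᵢ | ȳᵢ | A·x̄ᵢ | A·ȳᵢ
bottom flange | 8000.00 | 125.00 | 16.00 | 1000000.00 | 128000.00
web | 3360.00 | 125.00 | 152.00 | 420000.00 | 510720.00
top flange | 2340.00 | 125.00 | 281.00 | 292500.00 | 657540.00
Σ | 13700.00 |  |  | 1712500.00 | 1296260.00
X̄ = 1712500.00 / 13700.00 = 125.00 mm
Ȳ = 1296260.00 / 13700.00 = 94.62 mm

X̄ = 125.00 mm, Ȳ = 94.62 mm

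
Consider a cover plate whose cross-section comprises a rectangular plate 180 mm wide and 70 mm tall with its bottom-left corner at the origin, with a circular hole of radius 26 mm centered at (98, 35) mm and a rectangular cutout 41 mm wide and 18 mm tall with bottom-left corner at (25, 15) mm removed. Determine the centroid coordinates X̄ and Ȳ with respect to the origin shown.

X̄ = 91.63 mm, Ȳ = 35.83 mm

Part | A | x̄ᵢ | ȳᵢ | A·x̄ᵢ | A·ȳᵢ
plate | 12600.00 | 90.00 | 35.00 | 1134000.00 | 441000.00
hole 1 | -2123.72 | 98.00 | 35.00 | -208124.23 | -74330.08
hole 2 | -738.00 | 45.50 | 24.00 | -33579.00 | -17712.00
Σ | 9738.28 |  |  | 892296.77 | 348957.92
X̄ = 892296.77 / 9738.28 = 91.63 mm
Ȳ = 348957.92 / 9738.28 = 35.83 mm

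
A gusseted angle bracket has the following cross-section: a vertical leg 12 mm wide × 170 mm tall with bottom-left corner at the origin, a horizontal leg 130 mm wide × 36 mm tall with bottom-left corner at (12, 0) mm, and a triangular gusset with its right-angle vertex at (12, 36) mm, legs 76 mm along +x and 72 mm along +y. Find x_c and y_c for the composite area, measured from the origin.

x_c = 50.21 mm, y_c = 44.61 mm

vertical leg: A = 12 × 170 = 2040.00, centroid at (6.00, 85.00).
horizontal leg: A = 130 × 36 = 4680.00, centroid at (77.00, 18.00).
gusset: A = ½·76·72 = 2736.00, centroid at (37.33, 60.00).
ΣA = 9456.00 mm²
ΣAx_c = (2040.00)(6.00) + (4680.00)(77.00) + (2736.00)(37.33) = 474744.00 mm³
ΣAy_c = (2040.00)(85.00) + (4680.00)(18.00) + (2736.00)(60.00) = 421800.00 mm³
x_c = 474744.00 / 9456.00 = 50.21 mm
y_c = 421800.00 / 9456.00 = 44.61 mm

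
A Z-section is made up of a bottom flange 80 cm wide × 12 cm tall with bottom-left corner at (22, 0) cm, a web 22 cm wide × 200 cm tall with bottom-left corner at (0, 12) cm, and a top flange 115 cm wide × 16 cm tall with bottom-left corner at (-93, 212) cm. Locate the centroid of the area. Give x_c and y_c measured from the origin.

bottom flange: A = 80 × 12 = 960.00, centroid at (62.00, 6.00).
web: A = 22 × 200 = 4400.00, centroid at (11.00, 112.00).
top flange: A = 115 × 16 = 1840.00, centroid at (-35.50, 220.00).
ΣA = 7200.00 cm², ΣAx_c = 42600.00 cm³, ΣAy_c = 903360.00 cm³.
x_c = 42600.00/7200.00 = 5.92 cm; y_c = 903360.00/7200.00 = 125.47 cm.

x_c = 5.92 cm, y_c = 125.47 cm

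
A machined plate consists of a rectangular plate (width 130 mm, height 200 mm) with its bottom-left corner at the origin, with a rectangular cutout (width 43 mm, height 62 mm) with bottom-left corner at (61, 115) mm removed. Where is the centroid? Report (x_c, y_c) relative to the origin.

plate: A = 130 × 200 = 26000.00, centroid at (65.00, 100.00).
hole: A = −(43 × 62) = -2666.00, centroid at (82.50, 146.00).
ΣA = 23334.00 mm², ΣAx_c = 1470055.00 mm³, ΣAy_c = 2210764.00 mm³.
x_c = 1470055.00/23334.00 = 63.00 mm; y_c = 2210764.00/23334.00 = 94.74 mm.

x_c = 63.00 mm, y_c = 94.74 mm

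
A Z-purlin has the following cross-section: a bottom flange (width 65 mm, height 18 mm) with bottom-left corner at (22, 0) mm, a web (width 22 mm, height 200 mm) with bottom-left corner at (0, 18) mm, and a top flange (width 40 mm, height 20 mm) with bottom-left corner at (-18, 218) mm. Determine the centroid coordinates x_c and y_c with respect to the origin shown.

Part | A | x̄ᵢ | ȳᵢ | A·x̄ᵢ | A·ȳᵢ
bottom flange | 1170.00 | 54.50 | 9.00 | 63765.00 | 10530.00
web | 4400.00 | 11.00 | 118.00 | 48400.00 | 519200.00
top flange | 800.00 | 2.00 | 228.00 | 1600.00 | 182400.00
Σ | 6370.00 |  |  | 113765.00 | 712130.00
x_c = 113765.00 / 6370.00 = 17.86 mm
y_c = 712130.00 / 6370.00 = 111.79 mm

x_c = 17.86 mm, y_c = 111.79 mm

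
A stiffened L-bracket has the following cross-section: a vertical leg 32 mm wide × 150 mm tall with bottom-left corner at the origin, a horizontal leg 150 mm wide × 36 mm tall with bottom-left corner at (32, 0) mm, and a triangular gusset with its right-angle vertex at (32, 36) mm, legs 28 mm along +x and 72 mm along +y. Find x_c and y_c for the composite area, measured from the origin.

vertical leg: A = 32 × 150 = 4800.00, centroid at (16.00, 75.00).
horizontal leg: A = 150 × 36 = 5400.00, centroid at (107.00, 18.00).
gusset: A = ½·28·72 = 1008.00, centroid at (41.33, 60.00).
ΣA = 11208.00 mm²
ΣAx_c = (4800.00)(16.00) + (5400.00)(107.00) + (1008.00)(41.33) = 696264.00 mm³
ΣAy_c = (4800.00)(75.00) + (5400.00)(18.00) + (1008.00)(60.00) = 517680.00 mm³
x_c = 696264.00 / 11208.00 = 62.12 mm
y_c = 517680.00 / 11208.00 = 46.19 mm

x_c = 62.12 mm, y_c = 46.19 mm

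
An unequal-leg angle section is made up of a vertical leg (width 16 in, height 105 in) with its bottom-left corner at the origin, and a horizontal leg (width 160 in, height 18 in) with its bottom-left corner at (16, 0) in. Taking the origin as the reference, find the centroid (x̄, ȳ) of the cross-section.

vertical leg: A = 16 × 105 = 1680.00, centroid at (8.00, 52.50).
horizontal leg: A = 160 × 18 = 2880.00, centroid at (96.00, 9.00).
ΣA = 4560.00 in²
ΣAx̄ = (1680.00)(8.00) + (2880.00)(96.00) = 289920.00 in³
ΣAȳ = (1680.00)(52.50) + (2880.00)(9.00) = 114120.00 in³
x̄ = 289920.00 / 4560.00 = 63.58 in
ȳ = 114120.00 / 4560.00 = 25.03 in

x̄ = 63.58 in, ȳ = 25.03 in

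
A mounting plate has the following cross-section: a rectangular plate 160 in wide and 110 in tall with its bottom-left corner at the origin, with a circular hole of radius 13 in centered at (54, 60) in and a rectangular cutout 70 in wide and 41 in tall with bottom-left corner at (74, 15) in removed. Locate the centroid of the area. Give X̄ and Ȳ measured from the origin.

X̄ = 75.11 in, Ȳ = 58.75 in

plate: A = 160 × 110 = 17600.00, centroid at (80.00, 55.00).
hole 1: A = −π·13² = -530.93, centroid at (54.00, 60.00).
hole 2: A = −(70 × 41) = -2870.00, centroid at (109.00, 35.50).
ΣA = 14199.07 in², ΣAX̄ = 1066499.83 in³, ΣAȲ = 834259.25 in³.
X̄ = 1066499.83/14199.07 = 75.11 in; Ȳ = 834259.25/14199.07 = 58.75 in.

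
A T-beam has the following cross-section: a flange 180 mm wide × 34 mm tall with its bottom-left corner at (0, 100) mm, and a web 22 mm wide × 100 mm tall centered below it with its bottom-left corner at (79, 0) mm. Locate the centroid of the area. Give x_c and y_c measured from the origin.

x_c = 90.00 mm, y_c = 99.28 mm

web: A = 22 × 100 = 2200.00, centroid at (90.00, 50.00).
flange: A = 180 × 34 = 6120.00, centroid at (90.00, 117.00).
ΣA = 8320.00 mm², ΣAx_c = 748800.00 mm³, ΣAy_c = 826040.00 mm³.
x_c = 748800.00/8320.00 = 90.00 mm; y_c = 826040.00/8320.00 = 99.28 mm.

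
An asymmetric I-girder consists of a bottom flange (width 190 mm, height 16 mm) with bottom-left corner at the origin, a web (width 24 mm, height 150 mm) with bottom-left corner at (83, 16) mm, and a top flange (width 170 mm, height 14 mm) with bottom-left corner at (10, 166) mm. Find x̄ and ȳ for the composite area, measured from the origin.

bottom flange: A = 190 × 16 = 3040.00, centroid at (95.00, 8.00).
web: A = 24 × 150 = 3600.00, centroid at (95.00, 91.00).
top flange: A = 170 × 14 = 2380.00, centroid at (95.00, 173.00).
ΣA = 9020.00 mm²
ΣAx̄ = (3040.00)(95.00) + (3600.00)(95.00) + (2380.00)(95.00) = 856900.00 mm³
ΣAȳ = (3040.00)(8.00) + (3600.00)(91.00) + (2380.00)(173.00) = 763660.00 mm³
x̄ = 856900.00 / 9020.00 = 95.00 mm
ȳ = 763660.00 / 9020.00 = 84.66 mm

x̄ = 95.00 mm, ȳ = 84.66 mm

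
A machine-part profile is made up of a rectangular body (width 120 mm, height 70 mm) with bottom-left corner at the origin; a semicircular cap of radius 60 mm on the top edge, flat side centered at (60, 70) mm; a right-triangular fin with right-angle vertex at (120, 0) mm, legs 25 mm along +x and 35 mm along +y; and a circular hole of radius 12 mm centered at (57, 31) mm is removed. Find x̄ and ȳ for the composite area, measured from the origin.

x̄ = 62.23 mm, ȳ = 58.76 mm

Part | A | x̄ᵢ | ȳᵢ | A·x̄ᵢ | A·ȳᵢ
rectangular body | 8400.00 | 60.00 | 35.00 | 504000.00 | 294000.00
semicircular top | 5654.87 | 60.00 | 95.46 | 339292.01 | 539840.67
triangular fin | 437.50 | 128.33 | 11.67 | 56145.83 | 5104.17
hole | -452.39 | 57.00 | 31.00 | -25786.19 | -14024.07
Σ | 14039.98 |  |  | 873651.65 | 824920.77
x̄ = 873651.65 / 14039.98 = 62.23 mm
ȳ = 824920.77 / 14039.98 = 58.76 mm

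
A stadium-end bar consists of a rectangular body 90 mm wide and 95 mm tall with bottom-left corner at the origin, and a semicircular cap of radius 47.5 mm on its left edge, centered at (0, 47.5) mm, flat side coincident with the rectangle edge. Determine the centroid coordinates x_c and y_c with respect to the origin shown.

x_c = 25.91 mm, y_c = 47.50 mm

rectangular body: A = 90 × 95 = 8550.00, centroid at (45.00, 47.50).
semicircular end: A = ½π·47.5² = 3544.11, centroid at (-20.16, 47.50).
ΣA = 12094.11 mm², ΣAx_c = 313302.08 mm³, ΣAy_c = 574470.19 mm³.
x_c = 313302.08/12094.11 = 25.91 mm; y_c = 574470.19/12094.11 = 47.50 mm.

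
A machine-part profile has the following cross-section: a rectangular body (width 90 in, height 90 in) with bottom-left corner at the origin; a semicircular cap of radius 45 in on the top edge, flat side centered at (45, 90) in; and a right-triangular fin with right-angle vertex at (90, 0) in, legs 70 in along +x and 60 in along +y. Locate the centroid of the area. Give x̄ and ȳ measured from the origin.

x̄ = 55.72 in, ȳ = 56.31 in

rectangular body: A = 90 × 90 = 8100.00, centroid at (45.00, 45.00).
semicircular top: A = ½π·45² = 3180.86, centroid at (45.00, 109.10).
triangular fin: A = ½·70·60 = 2100.00, centroid at (113.33, 20.00).
ΣA = 13380.86 in², ΣAx̄ = 745638.82 in³, ΣAȳ = 753527.63 in³.
x̄ = 745638.82/13380.86 = 55.72 in; ȳ = 753527.63/13380.86 = 56.31 in.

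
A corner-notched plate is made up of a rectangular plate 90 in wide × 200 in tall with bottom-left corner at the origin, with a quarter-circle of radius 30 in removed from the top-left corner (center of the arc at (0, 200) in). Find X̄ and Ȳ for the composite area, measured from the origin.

plate: A = 90 × 200 = 18000.00, centroid at (45.00, 100.00).
removed quarter-circle: A = −¼π·30² = -706.86, centroid at (12.73, 187.27).
ΣA = 17293.14 in²
ΣAX̄ = (18000.00)(45.00) + (-706.86)(12.73) = 801000.00 in³
ΣAȲ = (18000.00)(100.00) + (-706.86)(187.27) = 1667628.33 in³
X̄ = 801000.00 / 17293.14 = 46.32 in
Ȳ = 1667628.33 / 17293.14 = 96.43 in

X̄ = 46.32 in, Ȳ = 96.43 in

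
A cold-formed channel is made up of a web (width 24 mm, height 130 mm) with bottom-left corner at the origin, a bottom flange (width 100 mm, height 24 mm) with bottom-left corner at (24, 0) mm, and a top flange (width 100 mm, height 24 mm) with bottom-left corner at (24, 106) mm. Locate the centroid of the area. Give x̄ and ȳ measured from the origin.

web: A = 24 × 130 = 3120.00, centroid at (12.00, 65.00).
bottom flange: A = 100 × 24 = 2400.00, centroid at (74.00, 12.00).
top flange: A = 100 × 24 = 2400.00, centroid at (74.00, 118.00).
ΣA = 7920.00 mm²
ΣAx̄ = (3120.00)(12.00) + (2400.00)(74.00) + (2400.00)(74.00) = 392640.00 mm³
ΣAȳ = (3120.00)(65.00) + (2400.00)(12.00) + (2400.00)(118.00) = 514800.00 mm³
x̄ = 392640.00 / 7920.00 = 49.58 mm
ȳ = 514800.00 / 7920.00 = 65.00 mm

x̄ = 49.58 mm, ȳ = 65.00 mm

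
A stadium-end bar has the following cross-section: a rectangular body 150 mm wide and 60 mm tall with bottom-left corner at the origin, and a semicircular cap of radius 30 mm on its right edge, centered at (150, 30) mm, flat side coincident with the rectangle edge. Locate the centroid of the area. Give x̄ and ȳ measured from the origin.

rectangular body: A = 150 × 60 = 9000.00, centroid at (75.00, 30.00).
semicircular end: A = ½π·30² = 1413.72, centroid at (162.73, 30.00).
ΣA = 10413.72 mm²
ΣAx̄ = (9000.00)(75.00) + (1413.72)(162.73) = 905057.50 mm³
ΣAȳ = (9000.00)(30.00) + (1413.72)(30.00) = 312411.50 mm³
x̄ = 905057.50 / 10413.72 = 86.91 mm
ȳ = 312411.50 / 10413.72 = 30.00 mm

x̄ = 86.91 mm, ȳ = 30.00 mm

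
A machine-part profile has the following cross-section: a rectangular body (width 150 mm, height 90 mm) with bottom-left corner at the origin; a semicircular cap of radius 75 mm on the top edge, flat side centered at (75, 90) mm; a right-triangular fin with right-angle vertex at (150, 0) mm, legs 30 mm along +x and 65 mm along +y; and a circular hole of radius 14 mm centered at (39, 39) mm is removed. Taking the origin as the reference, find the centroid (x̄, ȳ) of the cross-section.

x̄ = 79.63 mm, ȳ = 74.07 mm

rectangular body: A = 150 × 90 = 13500.00, centroid at (75.00, 45.00).
semicircular top: A = ½π·75² = 8835.73, centroid at (75.00, 121.83).
triangular fin: A = ½·30·65 = 975.00, centroid at (160.00, 21.67).
hole: A = −π·14² = -615.75, centroid at (39.00, 39.00).
ΣA = 22694.98 mm²
ΣAx̄ = (13500.00)(75.00) + (8835.73)(75.00) + (975.00)(160.00) + (-615.75)(39.00) = 1807165.37 mm³
ΣAȳ = (13500.00)(45.00) + (8835.73)(121.83) + (975.00)(21.67) + (-615.75)(39.00) = 1681076.31 mm³
x̄ = 1807165.37 / 22694.98 = 79.63 mm
ȳ = 1681076.31 / 22694.98 = 74.07 mm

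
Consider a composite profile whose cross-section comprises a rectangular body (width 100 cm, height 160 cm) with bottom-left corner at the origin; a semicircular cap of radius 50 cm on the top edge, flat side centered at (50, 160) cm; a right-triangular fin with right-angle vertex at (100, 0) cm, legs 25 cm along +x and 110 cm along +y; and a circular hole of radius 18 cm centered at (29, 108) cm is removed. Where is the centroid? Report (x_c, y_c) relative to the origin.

x_c = 55.01 cm, y_c = 95.25 cm

rectangular body: A = 100 × 160 = 16000.00, centroid at (50.00, 80.00).
semicircular top: A = ½π·50² = 3926.99, centroid at (50.00, 181.22).
triangular fin: A = ½·25·110 = 1375.00, centroid at (108.33, 36.67).
hole: A = −π·18² = -1017.88, centroid at (29.00, 108.00).
ΣA = 20284.11 cm², ΣAx_c = 1115789.47 cm³, ΣAy_c = 1932137.92 cm³.
x_c = 1115789.47/20284.11 = 55.01 cm; y_c = 1932137.92/20284.11 = 95.25 cm.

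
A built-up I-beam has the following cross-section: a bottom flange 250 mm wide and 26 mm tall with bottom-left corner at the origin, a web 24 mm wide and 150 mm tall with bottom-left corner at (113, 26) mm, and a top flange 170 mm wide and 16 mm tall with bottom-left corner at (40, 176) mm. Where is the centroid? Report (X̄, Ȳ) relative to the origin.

X̄ = 125.00 mm, Ȳ = 73.99 mm

bottom flange: A = 250 × 26 = 6500.00, centroid at (125.00, 13.00).
web: A = 24 × 150 = 3600.00, centroid at (125.00, 101.00).
top flange: A = 170 × 16 = 2720.00, centroid at (125.00, 184.00).
ΣA = 12820.00 mm²
ΣAX̄ = (6500.00)(125.00) + (3600.00)(125.00) + (2720.00)(125.00) = 1602500.00 mm³
ΣAȲ = (6500.00)(13.00) + (3600.00)(101.00) + (2720.00)(184.00) = 948580.00 mm³
X̄ = 1602500.00 / 12820.00 = 125.00 mm
Ȳ = 948580.00 / 12820.00 = 73.99 mm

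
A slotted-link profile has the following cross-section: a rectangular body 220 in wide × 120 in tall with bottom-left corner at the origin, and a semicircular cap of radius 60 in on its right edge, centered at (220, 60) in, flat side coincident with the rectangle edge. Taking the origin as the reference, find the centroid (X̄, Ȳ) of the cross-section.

X̄ = 133.90 in, Ȳ = 60.00 in

Part | A | x̄ᵢ | ȳᵢ | A·x̄ᵢ | A·ȳᵢ
rectangular body | 26400.00 | 110.00 | 60.00 | 2904000.00 | 1584000.00
semicircular end | 5654.87 | 245.46 | 60.00 | 1388070.69 | 339292.01
Σ | 32054.87 |  |  | 4292070.69 | 1923292.01
X̄ = 4292070.69 / 32054.87 = 133.90 in
Ȳ = 1923292.01 / 32054.87 = 60.00 in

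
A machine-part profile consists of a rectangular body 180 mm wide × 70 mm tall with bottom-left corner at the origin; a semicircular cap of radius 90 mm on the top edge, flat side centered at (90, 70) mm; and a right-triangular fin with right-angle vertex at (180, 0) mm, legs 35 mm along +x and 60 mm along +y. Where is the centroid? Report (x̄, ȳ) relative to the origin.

Part | A | x̄ᵢ | ȳᵢ | A·x̄ᵢ | A·ȳᵢ
rectangular body | 12600.00 | 90.00 | 35.00 | 1134000.00 | 441000.00
semicircular top | 12723.45 | 90.00 | 108.20 | 1145110.52 | 1376641.52
triangular fin | 1050.00 | 191.67 | 20.00 | 201250.00 | 21000.00
Σ | 26373.45 |  |  | 2480360.52 | 1838641.52
x̄ = 2480360.52 / 26373.45 = 94.05 mm
ȳ = 1838641.52 / 26373.45 = 69.72 mm

x̄ = 94.05 mm, ȳ = 69.72 mm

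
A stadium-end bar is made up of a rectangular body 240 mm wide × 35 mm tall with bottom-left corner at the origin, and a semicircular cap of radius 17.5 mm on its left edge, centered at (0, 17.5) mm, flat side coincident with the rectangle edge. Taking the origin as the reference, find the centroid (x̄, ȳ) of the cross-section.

x̄ = 113.10 mm, ȳ = 17.50 mm

rectangular body: A = 240 × 35 = 8400.00, centroid at (120.00, 17.50).
semicircular end: A = ½π·17.5² = 481.06, centroid at (-7.43, 17.50).
ΣA = 8881.06 mm²
ΣAx̄ = (8400.00)(120.00) + (481.06)(-7.43) = 1004427.08 mm³
ΣAȳ = (8400.00)(17.50) + (481.06)(17.50) = 155418.49 mm³
x̄ = 1004427.08 / 8881.06 = 113.10 mm
ȳ = 155418.49 / 8881.06 = 17.50 mm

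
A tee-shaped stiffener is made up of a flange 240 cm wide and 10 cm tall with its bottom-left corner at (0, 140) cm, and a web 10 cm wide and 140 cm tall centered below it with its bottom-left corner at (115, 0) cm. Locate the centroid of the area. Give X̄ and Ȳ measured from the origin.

web: A = 10 × 140 = 1400.00, centroid at (120.00, 70.00).
flange: A = 240 × 10 = 2400.00, centroid at (120.00, 145.00).
ΣA = 3800.00 cm², ΣAX̄ = 456000.00 cm³, ΣAȲ = 446000.00 cm³.
X̄ = 456000.00/3800.00 = 120.00 cm; Ȳ = 446000.00/3800.00 = 117.37 cm.

X̄ = 120.00 cm, Ȳ = 117.37 cm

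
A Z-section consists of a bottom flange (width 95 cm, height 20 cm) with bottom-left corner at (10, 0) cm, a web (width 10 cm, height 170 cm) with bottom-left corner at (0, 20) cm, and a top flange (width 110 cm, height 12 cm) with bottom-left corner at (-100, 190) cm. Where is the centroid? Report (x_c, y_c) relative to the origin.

x_c = 11.86 cm, y_c = 92.73 cm

Part | A | x̄ᵢ | ȳᵢ | A·x̄ᵢ | A·ȳᵢ
bottom flange | 1900.00 | 57.50 | 10.00 | 109250.00 | 19000.00
web | 1700.00 | 5.00 | 105.00 | 8500.00 | 178500.00
top flange | 1320.00 | -45.00 | 196.00 | -59400.00 | 258720.00
Σ | 4920.00 |  |  | 58350.00 | 456220.00
x_c = 58350.00 / 4920.00 = 11.86 cm
y_c = 456220.00 / 4920.00 = 92.73 cm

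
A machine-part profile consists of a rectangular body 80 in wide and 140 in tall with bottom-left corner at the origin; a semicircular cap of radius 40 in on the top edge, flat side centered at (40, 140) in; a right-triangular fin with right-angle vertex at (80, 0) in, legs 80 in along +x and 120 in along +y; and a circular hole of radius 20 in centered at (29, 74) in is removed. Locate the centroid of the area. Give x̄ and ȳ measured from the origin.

Part | A | x̄ᵢ | ȳᵢ | A·x̄ᵢ | A·ȳᵢ
rectangular body | 11200.00 | 40.00 | 70.00 | 448000.00 | 784000.00
semicircular top | 2513.27 | 40.00 | 156.98 | 100530.96 | 394525.04
triangular fin | 4800.00 | 106.67 | 40.00 | 512000.00 | 192000.00
hole | -1256.64 | 29.00 | 74.00 | -36442.47 | -92991.14
Σ | 17256.64 |  |  | 1024088.49 | 1277533.90
x̄ = 1024088.49 / 17256.64 = 59.34 in
ȳ = 1277533.90 / 17256.64 = 74.03 in

x̄ = 59.34 in, ȳ = 74.03 in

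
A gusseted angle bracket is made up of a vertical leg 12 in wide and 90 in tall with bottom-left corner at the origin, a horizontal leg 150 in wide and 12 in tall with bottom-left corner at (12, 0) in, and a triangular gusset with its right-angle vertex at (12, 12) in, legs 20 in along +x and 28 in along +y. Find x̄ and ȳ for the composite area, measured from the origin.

x̄ = 53.26 in, ȳ = 20.69 in

vertical leg: A = 12 × 90 = 1080.00, centroid at (6.00, 45.00).
horizontal leg: A = 150 × 12 = 1800.00, centroid at (87.00, 6.00).
gusset: A = ½·20·28 = 280.00, centroid at (18.67, 21.33).
ΣA = 3160.00 in², ΣAx̄ = 168306.67 in³, ΣAȳ = 65373.33 in³.
x̄ = 168306.67/3160.00 = 53.26 in; ȳ = 65373.33/3160.00 = 20.69 in.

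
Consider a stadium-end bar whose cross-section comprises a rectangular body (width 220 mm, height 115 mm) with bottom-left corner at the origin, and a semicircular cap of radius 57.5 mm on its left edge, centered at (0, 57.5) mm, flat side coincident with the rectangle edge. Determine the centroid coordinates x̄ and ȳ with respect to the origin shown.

Part | A | x̄ᵢ | ȳᵢ | A·x̄ᵢ | A·ȳᵢ
rectangular body | 25300.00 | 110.00 | 57.50 | 2783000.00 | 1454750.00
semicircular end | 5193.45 | -24.40 | 57.50 | -126739.58 | 298623.11
Σ | 30493.45 |  |  | 2656260.42 | 1753373.11
x̄ = 2656260.42 / 30493.45 = 87.11 mm
ȳ = 1753373.11 / 30493.45 = 57.50 mm

x̄ = 87.11 mm, ȳ = 57.50 mm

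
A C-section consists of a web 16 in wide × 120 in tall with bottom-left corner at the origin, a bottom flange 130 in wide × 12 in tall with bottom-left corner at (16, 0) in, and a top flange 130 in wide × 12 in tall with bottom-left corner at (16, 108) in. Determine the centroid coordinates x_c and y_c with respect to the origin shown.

web: A = 16 × 120 = 1920.00, centroid at (8.00, 60.00).
bottom flange: A = 130 × 12 = 1560.00, centroid at (81.00, 6.00).
top flange: A = 130 × 12 = 1560.00, centroid at (81.00, 114.00).
ΣA = 5040.00 in², ΣAx_c = 268080.00 in³, ΣAy_c = 302400.00 in³.
x_c = 268080.00/5040.00 = 53.19 in; y_c = 302400.00/5040.00 = 60.00 in.

x_c = 53.19 in, y_c = 60.00 in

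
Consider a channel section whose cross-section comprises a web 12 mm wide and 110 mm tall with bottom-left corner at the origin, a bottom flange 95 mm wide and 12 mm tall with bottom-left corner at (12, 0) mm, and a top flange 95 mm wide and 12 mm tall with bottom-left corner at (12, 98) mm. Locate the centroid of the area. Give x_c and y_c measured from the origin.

x_c = 39.88 mm, y_c = 55.00 mm

web: A = 12 × 110 = 1320.00, centroid at (6.00, 55.00).
bottom flange: A = 95 × 12 = 1140.00, centroid at (59.50, 6.00).
top flange: A = 95 × 12 = 1140.00, centroid at (59.50, 104.00).
ΣA = 3600.00 mm², ΣAx_c = 143580.00 mm³, ΣAy_c = 198000.00 mm³.
x_c = 143580.00/3600.00 = 39.88 mm; y_c = 198000.00/3600.00 = 55.00 mm.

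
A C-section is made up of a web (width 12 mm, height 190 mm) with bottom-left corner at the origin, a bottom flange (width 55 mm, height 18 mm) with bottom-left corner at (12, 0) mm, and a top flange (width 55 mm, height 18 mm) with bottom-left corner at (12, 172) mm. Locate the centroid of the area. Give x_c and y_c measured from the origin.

x_c = 21.57 mm, y_c = 95.00 mm

Part | A | x̄ᵢ | ȳᵢ | A·x̄ᵢ | A·ȳᵢ
web | 2280.00 | 6.00 | 95.00 | 13680.00 | 216600.00
bottom flange | 990.00 | 39.50 | 9.00 | 39105.00 | 8910.00
top flange | 990.00 | 39.50 | 181.00 | 39105.00 | 179190.00
Σ | 4260.00 |  |  | 91890.00 | 404700.00
x_c = 91890.00 / 4260.00 = 21.57 mm
y_c = 404700.00 / 4260.00 = 95.00 mm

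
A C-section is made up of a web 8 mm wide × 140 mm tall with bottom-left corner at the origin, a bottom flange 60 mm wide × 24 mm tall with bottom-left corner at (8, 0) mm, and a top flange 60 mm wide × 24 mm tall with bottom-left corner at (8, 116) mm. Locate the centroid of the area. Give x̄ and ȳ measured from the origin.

x̄ = 28.48 mm, ȳ = 70.00 mm

web: A = 8 × 140 = 1120.00, centroid at (4.00, 70.00).
bottom flange: A = 60 × 24 = 1440.00, centroid at (38.00, 12.00).
top flange: A = 60 × 24 = 1440.00, centroid at (38.00, 128.00).
ΣA = 4000.00 mm², ΣAx̄ = 113920.00 mm³, ΣAȳ = 280000.00 mm³.
x̄ = 113920.00/4000.00 = 28.48 mm; ȳ = 280000.00/4000.00 = 70.00 mm.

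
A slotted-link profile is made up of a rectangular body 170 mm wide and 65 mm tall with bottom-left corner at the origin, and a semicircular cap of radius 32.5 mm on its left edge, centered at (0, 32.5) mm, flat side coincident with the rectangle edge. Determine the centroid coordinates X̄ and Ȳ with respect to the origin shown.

rectangular body: A = 170 × 65 = 11050.00, centroid at (85.00, 32.50).
semicircular end: A = ½π·32.5² = 1659.15, centroid at (-13.79, 32.50).
ΣA = 12709.15 mm², ΣAX̄ = 916364.58 mm³, ΣAȲ = 413047.49 mm³.
X̄ = 916364.58/12709.15 = 72.10 mm; Ȳ = 413047.49/12709.15 = 32.50 mm.

X̄ = 72.10 mm, Ȳ = 32.50 mm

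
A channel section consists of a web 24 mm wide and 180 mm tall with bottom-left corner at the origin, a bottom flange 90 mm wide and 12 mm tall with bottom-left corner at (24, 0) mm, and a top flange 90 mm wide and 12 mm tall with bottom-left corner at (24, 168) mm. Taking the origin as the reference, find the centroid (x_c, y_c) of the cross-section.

web: A = 24 × 180 = 4320.00, centroid at (12.00, 90.00).
bottom flange: A = 90 × 12 = 1080.00, centroid at (69.00, 6.00).
top flange: A = 90 × 12 = 1080.00, centroid at (69.00, 174.00).
ΣA = 6480.00 mm², ΣAx_c = 200880.00 mm³, ΣAy_c = 583200.00 mm³.
x_c = 200880.00/6480.00 = 31.00 mm; y_c = 583200.00/6480.00 = 90.00 mm.

x_c = 31.00 mm, y_c = 90.00 mm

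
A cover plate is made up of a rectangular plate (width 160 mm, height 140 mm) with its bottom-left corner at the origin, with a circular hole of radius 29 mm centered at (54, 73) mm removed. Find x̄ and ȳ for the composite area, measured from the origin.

x̄ = 83.48 mm, ȳ = 69.60 mm

Part | A | x̄ᵢ | ȳᵢ | A·x̄ᵢ | A·ȳᵢ
plate | 22400.00 | 80.00 | 70.00 | 1792000.00 | 1568000.00
hole | -2642.08 | 54.00 | 73.00 | -142672.29 | -192871.80
Σ | 19757.92 |  |  | 1649327.71 | 1375128.20
x̄ = 1649327.71 / 19757.92 = 83.48 mm
ȳ = 1375128.20 / 19757.92 = 69.60 mm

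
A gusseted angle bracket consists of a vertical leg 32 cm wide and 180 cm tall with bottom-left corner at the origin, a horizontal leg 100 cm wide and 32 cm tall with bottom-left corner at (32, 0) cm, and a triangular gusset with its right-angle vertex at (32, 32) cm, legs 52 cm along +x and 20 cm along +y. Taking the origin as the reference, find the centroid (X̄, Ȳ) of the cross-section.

Part | A | x̄ᵢ | ȳᵢ | A·x̄ᵢ | A·ȳᵢ
vertical leg | 5760.00 | 16.00 | 90.00 | 92160.00 | 518400.00
horizontal leg | 3200.00 | 82.00 | 16.00 | 262400.00 | 51200.00
gusset | 520.00 | 49.33 | 38.67 | 25653.33 | 20106.67
Σ | 9480.00 |  |  | 380213.33 | 589706.67
X̄ = 380213.33 / 9480.00 = 40.11 cm
Ȳ = 589706.67 / 9480.00 = 62.21 cm

X̄ = 40.11 cm, Ȳ = 62.21 cm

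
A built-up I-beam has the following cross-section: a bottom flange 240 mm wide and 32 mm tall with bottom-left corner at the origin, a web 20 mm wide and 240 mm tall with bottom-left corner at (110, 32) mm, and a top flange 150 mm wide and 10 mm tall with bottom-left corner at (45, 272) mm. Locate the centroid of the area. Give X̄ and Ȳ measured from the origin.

X̄ = 120.00 mm, Ȳ = 90.70 mm

Part | A | x̄ᵢ | ȳᵢ | A·x̄ᵢ | A·ȳᵢ
bottom flange | 7680.00 | 120.00 | 16.00 | 921600.00 | 122880.00
web | 4800.00 | 120.00 | 152.00 | 576000.00 | 729600.00
top flange | 1500.00 | 120.00 | 277.00 | 180000.00 | 415500.00
Σ | 13980.00 |  |  | 1677600.00 | 1267980.00
X̄ = 1677600.00 / 13980.00 = 120.00 mm
Ȳ = 1267980.00 / 13980.00 = 90.70 mm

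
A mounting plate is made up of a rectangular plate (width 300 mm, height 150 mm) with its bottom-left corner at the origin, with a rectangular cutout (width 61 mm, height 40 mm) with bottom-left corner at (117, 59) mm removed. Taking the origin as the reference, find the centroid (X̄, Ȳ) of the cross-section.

X̄ = 150.14 mm, Ȳ = 74.77 mm

plate: A = 300 × 150 = 45000.00, centroid at (150.00, 75.00).
hole: A = −(61 × 40) = -2440.00, centroid at (147.50, 79.00).
ΣA = 42560.00 mm²
ΣAX̄ = (45000.00)(150.00) + (-2440.00)(147.50) = 6390100.00 mm³
ΣAȲ = (45000.00)(75.00) + (-2440.00)(79.00) = 3182240.00 mm³
X̄ = 6390100.00 / 42560.00 = 150.14 mm
Ȳ = 3182240.00 / 42560.00 = 74.77 mm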